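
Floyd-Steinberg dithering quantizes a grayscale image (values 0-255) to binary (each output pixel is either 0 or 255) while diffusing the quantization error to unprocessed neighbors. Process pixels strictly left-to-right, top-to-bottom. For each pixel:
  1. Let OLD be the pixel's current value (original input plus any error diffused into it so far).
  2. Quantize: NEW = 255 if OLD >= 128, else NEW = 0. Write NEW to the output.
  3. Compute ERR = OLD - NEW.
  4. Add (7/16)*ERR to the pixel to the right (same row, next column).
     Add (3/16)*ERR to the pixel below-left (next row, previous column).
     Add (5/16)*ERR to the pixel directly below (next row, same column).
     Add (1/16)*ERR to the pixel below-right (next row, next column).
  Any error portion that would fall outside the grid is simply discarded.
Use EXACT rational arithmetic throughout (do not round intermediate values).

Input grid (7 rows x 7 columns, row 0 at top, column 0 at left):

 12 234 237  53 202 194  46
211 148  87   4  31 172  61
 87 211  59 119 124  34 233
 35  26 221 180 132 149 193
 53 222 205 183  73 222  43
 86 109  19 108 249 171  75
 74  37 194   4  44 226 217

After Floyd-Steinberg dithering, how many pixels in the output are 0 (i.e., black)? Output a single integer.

(0,0): OLD=12 → NEW=0, ERR=12
(0,1): OLD=957/4 → NEW=255, ERR=-63/4
(0,2): OLD=14727/64 → NEW=255, ERR=-1593/64
(0,3): OLD=43121/1024 → NEW=0, ERR=43121/1024
(0,4): OLD=3611415/16384 → NEW=255, ERR=-566505/16384
(0,5): OLD=46890401/262144 → NEW=255, ERR=-19956319/262144
(0,6): OLD=53243751/4194304 → NEW=0, ERR=53243751/4194304
(1,0): OLD=13555/64 → NEW=255, ERR=-2765/64
(1,1): OLD=61573/512 → NEW=0, ERR=61573/512
(1,2): OLD=2273225/16384 → NEW=255, ERR=-1904695/16384
(1,3): OLD=-2735483/65536 → NEW=0, ERR=-2735483/65536
(1,4): OLD=-40720481/4194304 → NEW=0, ERR=-40720481/4194304
(1,5): OLD=4837940847/33554432 → NEW=255, ERR=-3718439313/33554432
(1,6): OLD=6295391649/536870912 → NEW=0, ERR=6295391649/536870912
(2,0): OLD=786823/8192 → NEW=0, ERR=786823/8192
(2,1): OLD=69757661/262144 → NEW=255, ERR=2910941/262144
(2,2): OLD=114164503/4194304 → NEW=0, ERR=114164503/4194304
(2,3): OLD=3649994207/33554432 → NEW=0, ERR=3649994207/33554432
(2,4): OLD=38968624031/268435456 → NEW=255, ERR=-29482417249/268435456
(2,5): OLD=-404497257019/8589934592 → NEW=0, ERR=-404497257019/8589934592
(2,6): OLD=28743506227635/137438953472 → NEW=255, ERR=-6303426907725/137438953472
(3,0): OLD=281425143/4194304 → NEW=0, ERR=281425143/4194304
(3,1): OLD=2346514315/33554432 → NEW=0, ERR=2346514315/33554432
(3,2): OLD=75481617473/268435456 → NEW=255, ERR=7030576193/268435456
(3,3): OLD=221791797839/1073741824 → NEW=255, ERR=-52012367281/1073741824
(3,4): OLD=10232969276663/137438953472 → NEW=0, ERR=10232969276663/137438953472
(3,5): OLD=166460095548853/1099511627776 → NEW=255, ERR=-113915369534027/1099511627776
(3,6): OLD=2293971594626667/17592186044416 → NEW=255, ERR=-2192035846699413/17592186044416
(4,0): OLD=46750707001/536870912 → NEW=0, ERR=46750707001/536870912
(4,1): OLD=2500147449093/8589934592 → NEW=255, ERR=309714128133/8589934592
(4,2): OLD=30820287399467/137438953472 → NEW=255, ERR=-4226645735893/137438953472
(4,3): OLD=186922691697865/1099511627776 → NEW=255, ERR=-93452773385015/1099511627776
(4,4): OLD=322186082957979/8796093022208 → NEW=0, ERR=322186082957979/8796093022208
(4,5): OLD=52618532955769803/281474976710656 → NEW=255, ERR=-19157586105447477/281474976710656
(4,6): OLD=-144973521097864963/4503599627370496 → NEW=0, ERR=-144973521097864963/4503599627370496
(5,0): OLD=16488948943071/137438953472 → NEW=0, ERR=16488948943071/137438953472
(5,1): OLD=189590775745941/1099511627776 → NEW=255, ERR=-90784689336939/1099511627776
(5,2): OLD=-355511015852205/8796093022208 → NEW=0, ERR=-355511015852205/8796093022208
(5,3): OLD=4834506808893087/70368744177664 → NEW=0, ERR=4834506808893087/70368744177664
(5,4): OLD=1226915602834630309/4503599627370496 → NEW=255, ERR=78497697855153829/4503599627370496
(5,5): OLD=5534382144108423029/36028797018963968 → NEW=255, ERR=-3652961095727388811/36028797018963968
(5,6): OLD=9412716887253164347/576460752303423488 → NEW=0, ERR=9412716887253164347/576460752303423488
(6,0): OLD=1689025656998807/17592186044416 → NEW=0, ERR=1689025656998807/17592186044416
(6,1): OLD=14952497959930659/281474976710656 → NEW=0, ERR=14952497959930659/281474976710656
(6,2): OLD=956257252129498697/4503599627370496 → NEW=255, ERR=-192160652849977783/4503599627370496
(6,3): OLD=271809719248393815/36028797018963968 → NEW=0, ERR=271809719248393815/36028797018963968
(6,4): OLD=2740404156158329681/72057594037927936 → NEW=0, ERR=2740404156158329681/72057594037927936
(6,5): OLD=1983993681403073873017/9223372036854775808 → NEW=255, ERR=-367966187994893958023/9223372036854775808
(6,6): OLD=29265643706469565511359/147573952589676412928 → NEW=255, ERR=-8365714203897919785281/147573952589676412928
Output grid:
  Row 0: .##.##.  (3 black, running=3)
  Row 1: #.#..#.  (4 black, running=7)
  Row 2: .#..#.#  (4 black, running=11)
  Row 3: ..##.##  (3 black, running=14)
  Row 4: .###.#.  (3 black, running=17)
  Row 5: .#..##.  (4 black, running=21)
  Row 6: ..#..##  (4 black, running=25)

Answer: 25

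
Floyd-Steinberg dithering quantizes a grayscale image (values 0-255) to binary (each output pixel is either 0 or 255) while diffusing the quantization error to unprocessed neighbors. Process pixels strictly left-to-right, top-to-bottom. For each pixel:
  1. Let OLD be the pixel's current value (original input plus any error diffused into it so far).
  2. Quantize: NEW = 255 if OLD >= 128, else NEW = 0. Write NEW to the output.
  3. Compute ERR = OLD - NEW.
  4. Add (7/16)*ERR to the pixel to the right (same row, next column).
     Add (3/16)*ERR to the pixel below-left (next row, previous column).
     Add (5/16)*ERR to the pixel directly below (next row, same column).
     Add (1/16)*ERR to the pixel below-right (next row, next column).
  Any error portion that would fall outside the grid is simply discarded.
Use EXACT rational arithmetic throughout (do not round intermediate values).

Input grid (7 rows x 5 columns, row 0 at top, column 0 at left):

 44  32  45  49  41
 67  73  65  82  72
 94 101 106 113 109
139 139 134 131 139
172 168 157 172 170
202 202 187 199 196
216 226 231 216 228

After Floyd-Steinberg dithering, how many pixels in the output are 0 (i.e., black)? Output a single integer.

(0,0): OLD=44 → NEW=0, ERR=44
(0,1): OLD=205/4 → NEW=0, ERR=205/4
(0,2): OLD=4315/64 → NEW=0, ERR=4315/64
(0,3): OLD=80381/1024 → NEW=0, ERR=80381/1024
(0,4): OLD=1234411/16384 → NEW=0, ERR=1234411/16384
(1,0): OLD=5783/64 → NEW=0, ERR=5783/64
(1,1): OLD=73697/512 → NEW=255, ERR=-56863/512
(1,2): OLD=907701/16384 → NEW=0, ERR=907701/16384
(1,3): OLD=9772017/65536 → NEW=255, ERR=-6939663/65536
(1,4): OLD=56752435/1048576 → NEW=0, ERR=56752435/1048576
(2,0): OLD=830779/8192 → NEW=0, ERR=830779/8192
(2,1): OLD=33212921/262144 → NEW=0, ERR=33212921/262144
(2,2): OLD=637312939/4194304 → NEW=255, ERR=-432234581/4194304
(2,3): OLD=3250368081/67108864 → NEW=0, ERR=3250368081/67108864
(2,4): OLD=150844999671/1073741824 → NEW=255, ERR=-122959165449/1073741824
(3,0): OLD=815571659/4194304 → NEW=255, ERR=-253975861/4194304
(3,1): OLD=4667994927/33554432 → NEW=255, ERR=-3888385233/33554432
(3,2): OLD=73118856693/1073741824 → NEW=0, ERR=73118856693/1073741824
(3,3): OLD=317861844669/2147483648 → NEW=255, ERR=-229746485571/2147483648
(3,4): OLD=2042198358257/34359738368 → NEW=0, ERR=2042198358257/34359738368
(4,0): OLD=70517606725/536870912 → NEW=255, ERR=-66384475835/536870912
(4,1): OLD=1489032473605/17179869184 → NEW=0, ERR=1489032473605/17179869184
(4,2): OLD=51923798347883/274877906944 → NEW=255, ERR=-18170067922837/274877906944
(4,3): OLD=549966961596165/4398046511104 → NEW=0, ERR=549966961596165/4398046511104
(4,4): OLD=16648941388211107/70368744177664 → NEW=255, ERR=-1295088377093213/70368744177664
(5,0): OLD=49370918489903/274877906944 → NEW=255, ERR=-20722947780817/274877906944
(5,1): OLD=386984151634829/2199023255552 → NEW=255, ERR=-173766778530931/2199023255552
(5,2): OLD=11303708025994549/70368744177664 → NEW=255, ERR=-6640321739309771/70368744177664
(5,3): OLD=53258095923670267/281474976710656 → NEW=255, ERR=-18518023137547013/281474976710656
(5,4): OLD=762375483002078425/4503599627370496 → NEW=255, ERR=-386042421977398055/4503599627370496
(6,0): OLD=6249606124362239/35184372088832 → NEW=255, ERR=-2722408758289921/35184372088832
(6,1): OLD=163310931915606705/1125899906842624 → NEW=255, ERR=-123793544329262415/1125899906842624
(6,2): OLD=2452360637982318891/18014398509481984 → NEW=255, ERR=-2141310981935587029/18014398509481984
(6,3): OLD=35010385542213505305/288230376151711744 → NEW=0, ERR=35010385542213505305/288230376151711744
(6,4): OLD=1154041080271323460335/4611686018427387904 → NEW=255, ERR=-21938854427660455185/4611686018427387904
Output grid:
  Row 0: .....  (5 black, running=5)
  Row 1: .#.#.  (3 black, running=8)
  Row 2: ..#.#  (3 black, running=11)
  Row 3: ##.#.  (2 black, running=13)
  Row 4: #.#.#  (2 black, running=15)
  Row 5: #####  (0 black, running=15)
  Row 6: ###.#  (1 black, running=16)

Answer: 16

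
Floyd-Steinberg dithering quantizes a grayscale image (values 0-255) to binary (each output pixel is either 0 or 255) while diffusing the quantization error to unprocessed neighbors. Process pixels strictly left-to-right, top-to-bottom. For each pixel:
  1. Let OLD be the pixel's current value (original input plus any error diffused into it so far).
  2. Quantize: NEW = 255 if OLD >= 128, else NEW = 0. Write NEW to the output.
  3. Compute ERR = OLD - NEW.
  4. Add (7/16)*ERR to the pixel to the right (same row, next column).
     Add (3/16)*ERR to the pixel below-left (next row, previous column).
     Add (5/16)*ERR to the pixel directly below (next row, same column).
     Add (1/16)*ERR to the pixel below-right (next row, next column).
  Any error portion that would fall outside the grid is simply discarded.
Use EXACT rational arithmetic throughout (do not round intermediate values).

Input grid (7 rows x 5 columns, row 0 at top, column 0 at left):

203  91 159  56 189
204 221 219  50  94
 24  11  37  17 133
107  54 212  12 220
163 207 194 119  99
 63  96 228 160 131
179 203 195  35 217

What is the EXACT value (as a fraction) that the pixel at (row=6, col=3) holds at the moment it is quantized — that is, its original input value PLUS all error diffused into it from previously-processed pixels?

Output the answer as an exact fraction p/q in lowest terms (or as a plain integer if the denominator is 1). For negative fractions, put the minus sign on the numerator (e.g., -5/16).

Answer: -9656186793648258675/288230376151711744

Derivation:
(0,0): OLD=203 → NEW=255, ERR=-52
(0,1): OLD=273/4 → NEW=0, ERR=273/4
(0,2): OLD=12087/64 → NEW=255, ERR=-4233/64
(0,3): OLD=27713/1024 → NEW=0, ERR=27713/1024
(0,4): OLD=3290567/16384 → NEW=255, ERR=-887353/16384
(1,0): OLD=12835/64 → NEW=255, ERR=-3485/64
(1,1): OLD=103861/512 → NEW=255, ERR=-26699/512
(1,2): OLD=3028697/16384 → NEW=255, ERR=-1149223/16384
(1,3): OLD=883493/65536 → NEW=0, ERR=883493/65536
(1,4): OLD=88777167/1048576 → NEW=0, ERR=88777167/1048576
(2,0): OLD=-22889/8192 → NEW=0, ERR=-22889/8192
(2,1): OLD=-6048531/262144 → NEW=0, ERR=-6048531/262144
(2,2): OLD=17843719/4194304 → NEW=0, ERR=17843719/4194304
(2,3): OLD=2319599397/67108864 → NEW=0, ERR=2319599397/67108864
(2,4): OLD=188358248643/1073741824 → NEW=255, ERR=-85445916477/1073741824
(3,0): OLD=426982695/4194304 → NEW=0, ERR=426982695/4194304
(3,1): OLD=3085343515/33554432 → NEW=0, ERR=3085343515/33554432
(3,2): OLD=277665947673/1073741824 → NEW=255, ERR=3861782553/1073741824
(3,3): OLD=20873637809/2147483648 → NEW=0, ERR=20873637809/2147483648
(3,4): OLD=6925025921557/34359738368 → NEW=255, ERR=-1836707362283/34359738368
(4,0): OLD=113845297001/536870912 → NEW=255, ERR=-23056785559/536870912
(4,1): OLD=3847985803241/17179869184 → NEW=255, ERR=-532880838679/17179869184
(4,2): OLD=51985753867719/274877906944 → NEW=255, ERR=-18108112403001/274877906944
(4,3): OLD=366877515836905/4398046511104 → NEW=0, ERR=366877515836905/4398046511104
(4,4): OLD=8401904782818783/70368744177664 → NEW=0, ERR=8401904782818783/70368744177664
(5,0): OLD=12029579931995/274877906944 → NEW=0, ERR=12029579931995/274877906944
(5,1): OLD=198829823040209/2199023255552 → NEW=0, ERR=198829823040209/2199023255552
(5,2): OLD=18343257255639129/70368744177664 → NEW=255, ERR=399227490334809/70368744177664
(5,3): OLD=58214704091850999/281474976710656 → NEW=255, ERR=-13561414969366281/281474976710656
(5,4): OLD=686559903069908589/4503599627370496 → NEW=255, ERR=-461858001909567891/4503599627370496
(6,0): OLD=7375675270301355/35184372088832 → NEW=255, ERR=-1596339612350805/35184372088832
(6,1): OLD=242298953136169989/1125899906842624 → NEW=255, ERR=-44805523108699131/1125899906842624
(6,2): OLD=3170171136579069319/18014398509481984 → NEW=255, ERR=-1423500483338836601/18014398509481984
(6,3): OLD=-9656186793648258675/288230376151711744 → NEW=0, ERR=-9656186793648258675/288230376151711744
Target (6,3): original=35, with diffused error = -9656186793648258675/288230376151711744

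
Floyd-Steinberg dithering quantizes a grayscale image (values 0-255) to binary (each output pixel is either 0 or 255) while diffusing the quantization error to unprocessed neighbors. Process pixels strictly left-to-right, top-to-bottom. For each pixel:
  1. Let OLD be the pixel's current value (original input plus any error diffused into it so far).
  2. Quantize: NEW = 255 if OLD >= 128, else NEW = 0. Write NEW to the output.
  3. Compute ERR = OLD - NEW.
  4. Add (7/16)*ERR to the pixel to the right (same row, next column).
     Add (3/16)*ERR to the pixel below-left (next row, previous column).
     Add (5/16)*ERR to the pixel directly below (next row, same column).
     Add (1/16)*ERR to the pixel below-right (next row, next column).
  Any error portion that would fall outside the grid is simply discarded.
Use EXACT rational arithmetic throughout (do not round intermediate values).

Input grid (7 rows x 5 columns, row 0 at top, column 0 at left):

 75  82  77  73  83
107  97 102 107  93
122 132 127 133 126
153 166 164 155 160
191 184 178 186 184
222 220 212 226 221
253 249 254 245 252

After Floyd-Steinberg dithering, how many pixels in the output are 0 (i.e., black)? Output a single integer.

Answer: 12

Derivation:
(0,0): OLD=75 → NEW=0, ERR=75
(0,1): OLD=1837/16 → NEW=0, ERR=1837/16
(0,2): OLD=32571/256 → NEW=0, ERR=32571/256
(0,3): OLD=527005/4096 → NEW=255, ERR=-517475/4096
(0,4): OLD=1817163/65536 → NEW=0, ERR=1817163/65536
(1,0): OLD=38903/256 → NEW=255, ERR=-26377/256
(1,1): OLD=238273/2048 → NEW=0, ERR=238273/2048
(1,2): OLD=11544021/65536 → NEW=255, ERR=-5167659/65536
(1,3): OLD=12103921/262144 → NEW=0, ERR=12103921/262144
(1,4): OLD=478022579/4194304 → NEW=0, ERR=478022579/4194304
(2,0): OLD=3657435/32768 → NEW=0, ERR=3657435/32768
(2,1): OLD=205484313/1048576 → NEW=255, ERR=-61902567/1048576
(2,2): OLD=1551218571/16777216 → NEW=0, ERR=1551218571/16777216
(2,3): OLD=54847050609/268435456 → NEW=255, ERR=-13603990671/268435456
(2,4): OLD=611299584983/4294967296 → NEW=255, ERR=-483917075497/4294967296
(3,0): OLD=2966395947/16777216 → NEW=255, ERR=-1311794133/16777216
(3,1): OLD=18475891919/134217728 → NEW=255, ERR=-15749628721/134217728
(3,2): OLD=551318290965/4294967296 → NEW=255, ERR=-543898369515/4294967296
(3,3): OLD=587658972685/8589934592 → NEW=0, ERR=587658972685/8589934592
(3,4): OLD=20829346907873/137438953472 → NEW=255, ERR=-14217586227487/137438953472
(4,0): OLD=310448725285/2147483648 → NEW=255, ERR=-237159604955/2147483648
(4,1): OLD=4836694248101/68719476736 → NEW=0, ERR=4836694248101/68719476736
(4,2): OLD=192098065358923/1099511627776 → NEW=255, ERR=-88277399723957/1099511627776
(4,3): OLD=2549846496656549/17592186044416 → NEW=255, ERR=-1936160944669531/17592186044416
(4,4): OLD=30342539492541187/281474976710656 → NEW=0, ERR=30342539492541187/281474976710656
(5,0): OLD=220656127317775/1099511627776 → NEW=255, ERR=-59719337765105/1099511627776
(5,1): OLD=1726461594177517/8796093022208 → NEW=255, ERR=-516542126485523/8796093022208
(5,2): OLD=40808624207450453/281474976710656 → NEW=255, ERR=-30967494853766827/281474976710656
(5,3): OLD=178644195096023099/1125899906842624 → NEW=255, ERR=-108460281148846021/1125899906842624
(5,4): OLD=3704896591945570073/18014398509481984 → NEW=255, ERR=-888775027972335847/18014398509481984
(6,0): OLD=31668184663837215/140737488355328 → NEW=255, ERR=-4219874866771425/140737488355328
(6,1): OLD=871480683813602513/4503599627370496 → NEW=255, ERR=-276937221165873967/4503599627370496
(6,2): OLD=12320675806624491787/72057594037927936 → NEW=255, ERR=-6054010673047131893/72057594037927936
(6,3): OLD=186787424931484521273/1152921504606846976 → NEW=255, ERR=-107207558743261457607/1152921504606846976
(6,4): OLD=3502655258524411007439/18446744073709551616 → NEW=255, ERR=-1201264480271524654641/18446744073709551616
Output grid:
  Row 0: ...#.  (4 black, running=4)
  Row 1: #.#..  (3 black, running=7)
  Row 2: .#.##  (2 black, running=9)
  Row 3: ###.#  (1 black, running=10)
  Row 4: #.##.  (2 black, running=12)
  Row 5: #####  (0 black, running=12)
  Row 6: #####  (0 black, running=12)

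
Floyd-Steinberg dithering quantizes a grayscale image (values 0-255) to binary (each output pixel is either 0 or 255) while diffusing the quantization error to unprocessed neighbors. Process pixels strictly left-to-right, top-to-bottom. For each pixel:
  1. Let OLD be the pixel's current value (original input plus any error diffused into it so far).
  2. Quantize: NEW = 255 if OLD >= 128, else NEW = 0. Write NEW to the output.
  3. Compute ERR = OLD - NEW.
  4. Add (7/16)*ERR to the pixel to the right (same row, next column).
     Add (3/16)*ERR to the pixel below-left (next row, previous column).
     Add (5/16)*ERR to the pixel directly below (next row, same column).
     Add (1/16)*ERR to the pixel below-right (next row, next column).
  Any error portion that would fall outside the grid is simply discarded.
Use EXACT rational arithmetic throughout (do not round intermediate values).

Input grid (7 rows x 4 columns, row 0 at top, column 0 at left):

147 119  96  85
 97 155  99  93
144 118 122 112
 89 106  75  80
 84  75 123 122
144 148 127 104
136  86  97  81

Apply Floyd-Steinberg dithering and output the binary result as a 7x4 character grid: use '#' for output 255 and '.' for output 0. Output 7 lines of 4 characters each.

Answer: #..#
.#..
#.##
.#..
..#.
##.#
..#.

Derivation:
(0,0): OLD=147 → NEW=255, ERR=-108
(0,1): OLD=287/4 → NEW=0, ERR=287/4
(0,2): OLD=8153/64 → NEW=0, ERR=8153/64
(0,3): OLD=144111/1024 → NEW=255, ERR=-117009/1024
(1,0): OLD=4909/64 → NEW=0, ERR=4909/64
(1,1): OLD=116795/512 → NEW=255, ERR=-13765/512
(1,2): OLD=1803991/16384 → NEW=0, ERR=1803991/16384
(1,3): OLD=29733777/262144 → NEW=0, ERR=29733777/262144
(2,0): OLD=1334713/8192 → NEW=255, ERR=-754247/8192
(2,1): OLD=24839811/262144 → NEW=0, ERR=24839811/262144
(2,2): OLD=114007087/524288 → NEW=255, ERR=-19686353/524288
(2,3): OLD=1156785107/8388608 → NEW=255, ERR=-982309933/8388608
(3,0): OLD=327132969/4194304 → NEW=0, ERR=327132969/4194304
(3,1): OLD=10532008311/67108864 → NEW=255, ERR=-6580752009/67108864
(3,2): OLD=4649660041/1073741824 → NEW=0, ERR=4649660041/1073741824
(3,3): OLD=737941146943/17179869184 → NEW=0, ERR=737941146943/17179869184
(4,0): OLD=96622694709/1073741824 → NEW=0, ERR=96622694709/1073741824
(4,1): OLD=768041955615/8589934592 → NEW=0, ERR=768041955615/8589934592
(4,2): OLD=45463693662527/274877906944 → NEW=255, ERR=-24630172608193/274877906944
(4,3): OLD=424376070823273/4398046511104 → NEW=0, ERR=424376070823273/4398046511104
(5,0): OLD=25960242955173/137438953472 → NEW=255, ERR=-9086690180187/137438953472
(5,1): OLD=597428826040099/4398046511104 → NEW=255, ERR=-524073034291421/4398046511104
(5,2): OLD=155133473612895/2199023255552 → NEW=0, ERR=155133473612895/2199023255552
(5,3): OLD=11218015617442863/70368744177664 → NEW=255, ERR=-6726014147861457/70368744177664
(6,0): OLD=6544059676458121/70368744177664 → NEW=0, ERR=6544059676458121/70368744177664
(6,1): OLD=110950395074941007/1125899906842624 → NEW=0, ERR=110950395074941007/1125899906842624
(6,2): OLD=2464179737517396985/18014398509481984 → NEW=255, ERR=-2129491882400508935/18014398509481984
(6,3): OLD=1101772598059259599/288230376151711744 → NEW=0, ERR=1101772598059259599/288230376151711744
Row 0: #..#
Row 1: .#..
Row 2: #.##
Row 3: .#..
Row 4: ..#.
Row 5: ##.#
Row 6: ..#.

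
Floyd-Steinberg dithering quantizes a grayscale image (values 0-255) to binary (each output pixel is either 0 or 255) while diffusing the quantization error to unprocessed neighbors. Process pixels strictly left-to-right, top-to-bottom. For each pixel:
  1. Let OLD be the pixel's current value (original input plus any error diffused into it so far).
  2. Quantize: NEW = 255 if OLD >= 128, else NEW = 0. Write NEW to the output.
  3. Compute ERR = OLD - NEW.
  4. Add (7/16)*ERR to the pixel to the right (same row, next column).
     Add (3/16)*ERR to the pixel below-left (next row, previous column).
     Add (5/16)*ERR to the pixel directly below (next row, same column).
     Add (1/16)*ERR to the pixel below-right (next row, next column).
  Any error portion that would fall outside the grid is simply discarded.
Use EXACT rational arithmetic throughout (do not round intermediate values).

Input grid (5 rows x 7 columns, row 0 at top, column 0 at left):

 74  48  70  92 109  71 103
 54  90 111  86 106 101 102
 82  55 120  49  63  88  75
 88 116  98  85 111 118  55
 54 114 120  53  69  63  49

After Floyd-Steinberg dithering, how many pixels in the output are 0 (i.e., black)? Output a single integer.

Answer: 24

Derivation:
(0,0): OLD=74 → NEW=0, ERR=74
(0,1): OLD=643/8 → NEW=0, ERR=643/8
(0,2): OLD=13461/128 → NEW=0, ERR=13461/128
(0,3): OLD=282643/2048 → NEW=255, ERR=-239597/2048
(0,4): OLD=1894533/32768 → NEW=0, ERR=1894533/32768
(0,5): OLD=50486179/524288 → NEW=0, ERR=50486179/524288
(0,6): OLD=1217429877/8388608 → NEW=255, ERR=-921665163/8388608
(1,0): OLD=11801/128 → NEW=0, ERR=11801/128
(1,1): OLD=184111/1024 → NEW=255, ERR=-77009/1024
(1,2): OLD=3081819/32768 → NEW=0, ERR=3081819/32768
(1,3): OLD=14155839/131072 → NEW=0, ERR=14155839/131072
(1,4): OLD=1527240285/8388608 → NEW=255, ERR=-611854755/8388608
(1,5): OLD=5515953261/67108864 → NEW=0, ERR=5515953261/67108864
(1,6): OLD=117728963267/1073741824 → NEW=0, ERR=117728963267/1073741824
(2,0): OLD=1584501/16384 → NEW=0, ERR=1584501/16384
(2,1): OLD=50963927/524288 → NEW=0, ERR=50963927/524288
(2,2): OLD=1740367429/8388608 → NEW=255, ERR=-398727611/8388608
(2,3): OLD=3634412637/67108864 → NEW=0, ERR=3634412637/67108864
(2,4): OLD=46204041261/536870912 → NEW=0, ERR=46204041261/536870912
(2,5): OLD=2874830807887/17179869184 → NEW=255, ERR=-1506035834033/17179869184
(2,6): OLD=20903993278745/274877906944 → NEW=0, ERR=20903993278745/274877906944
(3,0): OLD=1144609445/8388608 → NEW=255, ERR=-994485595/8388608
(3,1): OLD=6150026561/67108864 → NEW=0, ERR=6150026561/67108864
(3,2): OLD=74877200403/536870912 → NEW=255, ERR=-62024882157/536870912
(3,3): OLD=138610081845/2147483648 → NEW=0, ERR=138610081845/2147483648
(3,4): OLD=42078560988837/274877906944 → NEW=255, ERR=-28015305281883/274877906944
(3,5): OLD=144373966788159/2199023255552 → NEW=0, ERR=144373966788159/2199023255552
(3,6): OLD=3589145376796449/35184372088832 → NEW=0, ERR=3589145376796449/35184372088832
(4,0): OLD=36652714379/1073741824 → NEW=0, ERR=36652714379/1073741824
(4,1): OLD=2207632763407/17179869184 → NEW=255, ERR=-2173233878513/17179869184
(4,2): OLD=12749779302465/274877906944 → NEW=0, ERR=12749779302465/274877906944
(4,3): OLD=147626358538267/2199023255552 → NEW=0, ERR=147626358538267/2199023255552
(4,4): OLD=1457776298397857/17592186044416 → NEW=0, ERR=1457776298397857/17592186044416
(4,5): OLD=74606109640473697/562949953421312 → NEW=255, ERR=-68946128481960863/562949953421312
(4,6): OLD=282821229750067191/9007199254740992 → NEW=0, ERR=282821229750067191/9007199254740992
Output grid:
  Row 0: ...#..#  (5 black, running=5)
  Row 1: .#..#..  (5 black, running=10)
  Row 2: ..#..#.  (5 black, running=15)
  Row 3: #.#.#..  (4 black, running=19)
  Row 4: .#...#.  (5 black, running=24)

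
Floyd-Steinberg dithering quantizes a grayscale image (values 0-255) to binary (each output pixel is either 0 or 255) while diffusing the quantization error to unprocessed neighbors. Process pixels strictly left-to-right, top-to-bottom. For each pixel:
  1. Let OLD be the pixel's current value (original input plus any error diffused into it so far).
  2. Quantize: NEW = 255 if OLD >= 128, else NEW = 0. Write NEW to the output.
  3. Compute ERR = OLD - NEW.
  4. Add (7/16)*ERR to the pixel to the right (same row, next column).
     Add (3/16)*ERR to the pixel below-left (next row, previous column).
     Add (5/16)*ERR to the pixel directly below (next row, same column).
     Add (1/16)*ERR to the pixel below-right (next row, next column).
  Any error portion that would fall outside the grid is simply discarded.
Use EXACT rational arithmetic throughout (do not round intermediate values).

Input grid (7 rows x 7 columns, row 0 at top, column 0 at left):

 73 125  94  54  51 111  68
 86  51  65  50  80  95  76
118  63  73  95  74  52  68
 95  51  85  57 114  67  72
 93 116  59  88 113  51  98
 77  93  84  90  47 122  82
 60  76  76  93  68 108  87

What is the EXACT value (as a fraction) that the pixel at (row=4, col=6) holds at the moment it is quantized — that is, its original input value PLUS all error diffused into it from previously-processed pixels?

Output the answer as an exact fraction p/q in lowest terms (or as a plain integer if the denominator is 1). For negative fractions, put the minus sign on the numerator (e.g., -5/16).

Answer: 3182177366626688739/18014398509481984

Derivation:
(0,0): OLD=73 → NEW=0, ERR=73
(0,1): OLD=2511/16 → NEW=255, ERR=-1569/16
(0,2): OLD=13081/256 → NEW=0, ERR=13081/256
(0,3): OLD=312751/4096 → NEW=0, ERR=312751/4096
(0,4): OLD=5531593/65536 → NEW=0, ERR=5531593/65536
(0,5): OLD=155113087/1048576 → NEW=255, ERR=-112273793/1048576
(0,6): OLD=354934137/16777216 → NEW=0, ERR=354934137/16777216
(1,0): OLD=23149/256 → NEW=0, ERR=23149/256
(1,1): OLD=151675/2048 → NEW=0, ERR=151675/2048
(1,2): OLD=7966359/65536 → NEW=0, ERR=7966359/65536
(1,3): OLD=38289227/262144 → NEW=255, ERR=-28557493/262144
(1,4): OLD=728337793/16777216 → NEW=0, ERR=728337793/16777216
(1,5): OLD=12049359825/134217728 → NEW=0, ERR=12049359825/134217728
(1,6): OLD=247380595999/2147483648 → NEW=0, ERR=247380595999/2147483648
(2,0): OLD=5247609/32768 → NEW=255, ERR=-3108231/32768
(2,1): OLD=76638275/1048576 → NEW=0, ERR=76638275/1048576
(2,2): OLD=2133481097/16777216 → NEW=0, ERR=2133481097/16777216
(2,3): OLD=17760869761/134217728 → NEW=255, ERR=-16464650879/134217728
(2,4): OLD=47160694289/1073741824 → NEW=0, ERR=47160694289/1073741824
(2,5): OLD=4246273926683/34359738368 → NEW=0, ERR=4246273926683/34359738368
(2,6): OLD=89982396626285/549755813888 → NEW=255, ERR=-50205335915155/549755813888
(3,0): OLD=1326433385/16777216 → NEW=0, ERR=1326433385/16777216
(3,1): OLD=16957666485/134217728 → NEW=0, ERR=16957666485/134217728
(3,2): OLD=173497382959/1073741824 → NEW=255, ERR=-100306782161/1073741824
(3,3): OLD=-25864023431/4294967296 → NEW=0, ERR=-25864023431/4294967296
(3,4): OLD=77293359712361/549755813888 → NEW=255, ERR=-62894372829079/549755813888
(3,5): OLD=181154902274763/4398046511104 → NEW=0, ERR=181154902274763/4398046511104
(3,6): OLD=4869943522724373/70368744177664 → NEW=0, ERR=4869943522724373/70368744177664
(4,0): OLD=303646314119/2147483648 → NEW=255, ERR=-243962016121/2147483648
(4,1): OLD=3202551636955/34359738368 → NEW=0, ERR=3202551636955/34359738368
(4,2): OLD=42524795390133/549755813888 → NEW=0, ERR=42524795390133/549755813888
(4,3): OLD=407568293867863/4398046511104 → NEW=0, ERR=407568293867863/4398046511104
(4,4): OLD=4402925591409429/35184372088832 → NEW=0, ERR=4402925591409429/35184372088832
(4,5): OLD=140113596556737877/1125899906842624 → NEW=0, ERR=140113596556737877/1125899906842624
(4,6): OLD=3182177366626688739/18014398509481984 → NEW=255, ERR=-1411494253291217181/18014398509481984
Target (4,6): original=98, with diffused error = 3182177366626688739/18014398509481984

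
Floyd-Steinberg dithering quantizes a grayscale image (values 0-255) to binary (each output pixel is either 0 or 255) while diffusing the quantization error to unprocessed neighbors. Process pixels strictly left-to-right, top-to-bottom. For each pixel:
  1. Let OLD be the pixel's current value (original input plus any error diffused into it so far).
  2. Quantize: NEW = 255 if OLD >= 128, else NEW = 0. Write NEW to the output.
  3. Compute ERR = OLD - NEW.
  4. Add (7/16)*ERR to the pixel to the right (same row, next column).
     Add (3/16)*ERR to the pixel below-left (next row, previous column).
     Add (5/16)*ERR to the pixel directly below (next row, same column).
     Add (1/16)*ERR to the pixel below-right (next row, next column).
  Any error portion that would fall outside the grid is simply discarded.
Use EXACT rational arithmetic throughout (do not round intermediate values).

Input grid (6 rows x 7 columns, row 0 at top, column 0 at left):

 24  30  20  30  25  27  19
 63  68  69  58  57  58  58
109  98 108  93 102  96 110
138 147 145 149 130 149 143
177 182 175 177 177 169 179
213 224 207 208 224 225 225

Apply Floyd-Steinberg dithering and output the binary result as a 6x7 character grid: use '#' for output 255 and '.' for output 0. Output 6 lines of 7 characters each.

Answer: .......
..#...#
#..#.#.
.##.#.#
##.###.
#######

Derivation:
(0,0): OLD=24 → NEW=0, ERR=24
(0,1): OLD=81/2 → NEW=0, ERR=81/2
(0,2): OLD=1207/32 → NEW=0, ERR=1207/32
(0,3): OLD=23809/512 → NEW=0, ERR=23809/512
(0,4): OLD=371463/8192 → NEW=0, ERR=371463/8192
(0,5): OLD=6139185/131072 → NEW=0, ERR=6139185/131072
(0,6): OLD=82820183/2097152 → NEW=0, ERR=82820183/2097152
(1,0): OLD=2499/32 → NEW=0, ERR=2499/32
(1,1): OLD=31589/256 → NEW=0, ERR=31589/256
(1,2): OLD=1196217/8192 → NEW=255, ERR=-892743/8192
(1,3): OLD=1170269/32768 → NEW=0, ERR=1170269/32768
(1,4): OLD=206534895/2097152 → NEW=0, ERR=206534895/2097152
(1,5): OLD=2113295599/16777216 → NEW=0, ERR=2113295599/16777216
(1,6): OLD=34460948641/268435456 → NEW=255, ERR=-33990092639/268435456
(2,0): OLD=641191/4096 → NEW=255, ERR=-403289/4096
(2,1): OLD=10214765/131072 → NEW=0, ERR=10214765/131072
(2,2): OLD=256793127/2097152 → NEW=0, ERR=256793127/2097152
(2,3): OLD=2841831311/16777216 → NEW=255, ERR=-1436358769/16777216
(2,4): OLD=16263182727/134217728 → NEW=0, ERR=16263182727/134217728
(2,5): OLD=733531255157/4294967296 → NEW=255, ERR=-361685405323/4294967296
(2,6): OLD=2849140865923/68719476736 → NEW=0, ERR=2849140865923/68719476736
(3,0): OLD=255525031/2097152 → NEW=0, ERR=255525031/2097152
(3,1): OLD=4051126667/16777216 → NEW=255, ERR=-227063413/16777216
(3,2): OLD=22301917961/134217728 → NEW=255, ERR=-11923602679/134217728
(3,3): OLD=61069950587/536870912 → NEW=0, ERR=61069950587/536870912
(3,4): OLD=13502794384039/68719476736 → NEW=255, ERR=-4020672183641/68719476736
(3,5): OLD=61810933490645/549755813888 → NEW=0, ERR=61810933490645/549755813888
(3,6): OLD=1758187739365835/8796093022208 → NEW=255, ERR=-484815981297205/8796093022208
(4,0): OLD=57052886713/268435456 → NEW=255, ERR=-11398154567/268435456
(4,1): OLD=644897480757/4294967296 → NEW=255, ERR=-450319179723/4294967296
(4,2): OLD=8373448322459/68719476736 → NEW=0, ERR=8373448322459/68719476736
(4,3): OLD=137072781813337/549755813888 → NEW=255, ERR=-3114950728103/549755813888
(4,4): OLD=811122676180739/4398046511104 → NEW=255, ERR=-310379184150781/4398046511104
(4,5): OLD=22415107649793435/140737488355328 → NEW=255, ERR=-13472951880815205/140737488355328
(4,6): OLD=285799823953781677/2251799813685248 → NEW=0, ERR=285799823953781677/2251799813685248
(5,0): OLD=12374438640239/68719476736 → NEW=255, ERR=-5149027927441/68719476736
(5,1): OLD=98212146075061/549755813888 → NEW=255, ERR=-41975586466379/549755813888
(5,2): OLD=897457188020955/4398046511104 → NEW=255, ERR=-224044672310565/4398046511104
(5,3): OLD=6274275596920535/35184372088832 → NEW=255, ERR=-2697739285731625/35184372088832
(5,4): OLD=337989505772045109/2251799813685248 → NEW=255, ERR=-236219446717693131/2251799813685248
(5,5): OLD=3036796190676984821/18014398509481984 → NEW=255, ERR=-1556875429240921099/18014398509481984
(5,6): OLD=63661161746855615547/288230376151711744 → NEW=255, ERR=-9837584171830879173/288230376151711744
Row 0: .......
Row 1: ..#...#
Row 2: #..#.#.
Row 3: .##.#.#
Row 4: ##.###.
Row 5: #######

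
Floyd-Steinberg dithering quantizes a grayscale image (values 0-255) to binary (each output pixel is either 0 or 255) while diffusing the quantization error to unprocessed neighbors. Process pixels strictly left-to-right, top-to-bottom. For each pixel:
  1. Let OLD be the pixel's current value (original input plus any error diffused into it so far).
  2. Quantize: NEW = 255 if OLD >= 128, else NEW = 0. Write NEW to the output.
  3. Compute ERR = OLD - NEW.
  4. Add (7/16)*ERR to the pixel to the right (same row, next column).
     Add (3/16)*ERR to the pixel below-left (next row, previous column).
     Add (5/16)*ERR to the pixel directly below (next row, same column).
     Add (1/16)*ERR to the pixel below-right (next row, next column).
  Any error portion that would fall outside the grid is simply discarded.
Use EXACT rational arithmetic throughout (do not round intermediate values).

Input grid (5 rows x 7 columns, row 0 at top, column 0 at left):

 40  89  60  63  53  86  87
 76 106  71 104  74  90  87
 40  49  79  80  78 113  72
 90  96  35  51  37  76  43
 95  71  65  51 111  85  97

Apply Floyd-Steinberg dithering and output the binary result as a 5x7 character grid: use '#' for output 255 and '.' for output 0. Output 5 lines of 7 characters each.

Answer: .....#.
.#.#..#
..#.#..
.#.....
....#.#

Derivation:
(0,0): OLD=40 → NEW=0, ERR=40
(0,1): OLD=213/2 → NEW=0, ERR=213/2
(0,2): OLD=3411/32 → NEW=0, ERR=3411/32
(0,3): OLD=56133/512 → NEW=0, ERR=56133/512
(0,4): OLD=827107/8192 → NEW=0, ERR=827107/8192
(0,5): OLD=17061941/131072 → NEW=255, ERR=-16361419/131072
(0,6): OLD=67922291/2097152 → NEW=0, ERR=67922291/2097152
(1,0): OLD=3471/32 → NEW=0, ERR=3471/32
(1,1): OLD=53561/256 → NEW=255, ERR=-11719/256
(1,2): OLD=913373/8192 → NEW=0, ERR=913373/8192
(1,3): OLD=6967569/32768 → NEW=255, ERR=-1388271/32768
(1,4): OLD=147772011/2097152 → NEW=0, ERR=147772011/2097152
(1,5): OLD=1580447851/16777216 → NEW=0, ERR=1580447851/16777216
(1,6): OLD=35039649637/268435456 → NEW=255, ERR=-33411391643/268435456
(2,0): OLD=267523/4096 → NEW=0, ERR=267523/4096
(2,1): OLD=11921505/131072 → NEW=0, ERR=11921505/131072
(2,2): OLD=299536003/2097152 → NEW=255, ERR=-235237757/2097152
(2,3): OLD=635291531/16777216 → NEW=0, ERR=635291531/16777216
(2,4): OLD=17663217763/134217728 → NEW=255, ERR=-16562302877/134217728
(2,5): OLD=298575534729/4294967296 → NEW=0, ERR=298575534729/4294967296
(2,6): OLD=4769514386511/68719476736 → NEW=0, ERR=4769514386511/68719476736
(3,0): OLD=267311875/2097152 → NEW=0, ERR=267311875/2097152
(3,1): OLD=2738693751/16777216 → NEW=255, ERR=-1539496329/16777216
(3,2): OLD=-3679458195/134217728 → NEW=0, ERR=-3679458195/134217728
(3,3): OLD=11108748711/536870912 → NEW=0, ERR=11108748711/536870912
(3,4): OLD=1573103342851/68719476736 → NEW=0, ERR=1573103342851/68719476736
(3,5): OLD=62144646987881/549755813888 → NEW=0, ERR=62144646987881/549755813888
(3,6): OLD=1042242772775863/8796093022208 → NEW=0, ERR=1042242772775863/8796093022208
(4,0): OLD=31575354333/268435456 → NEW=0, ERR=31575354333/268435456
(4,1): OLD=414949622857/4294967296 → NEW=0, ERR=414949622857/4294967296
(4,2): OLD=6655198945479/68719476736 → NEW=0, ERR=6655198945479/68719476736
(4,3): OLD=56303256121341/549755813888 → NEW=0, ERR=56303256121341/549755813888
(4,4): OLD=815611275836111/4398046511104 → NEW=255, ERR=-305890584495409/4398046511104
(4,5): OLD=15979875632510151/140737488355328 → NEW=0, ERR=15979875632510151/140737488355328
(4,6): OLD=429572162806006689/2251799813685248 → NEW=255, ERR=-144636789683731551/2251799813685248
Row 0: .....#.
Row 1: .#.#..#
Row 2: ..#.#..
Row 3: .#.....
Row 4: ....#.#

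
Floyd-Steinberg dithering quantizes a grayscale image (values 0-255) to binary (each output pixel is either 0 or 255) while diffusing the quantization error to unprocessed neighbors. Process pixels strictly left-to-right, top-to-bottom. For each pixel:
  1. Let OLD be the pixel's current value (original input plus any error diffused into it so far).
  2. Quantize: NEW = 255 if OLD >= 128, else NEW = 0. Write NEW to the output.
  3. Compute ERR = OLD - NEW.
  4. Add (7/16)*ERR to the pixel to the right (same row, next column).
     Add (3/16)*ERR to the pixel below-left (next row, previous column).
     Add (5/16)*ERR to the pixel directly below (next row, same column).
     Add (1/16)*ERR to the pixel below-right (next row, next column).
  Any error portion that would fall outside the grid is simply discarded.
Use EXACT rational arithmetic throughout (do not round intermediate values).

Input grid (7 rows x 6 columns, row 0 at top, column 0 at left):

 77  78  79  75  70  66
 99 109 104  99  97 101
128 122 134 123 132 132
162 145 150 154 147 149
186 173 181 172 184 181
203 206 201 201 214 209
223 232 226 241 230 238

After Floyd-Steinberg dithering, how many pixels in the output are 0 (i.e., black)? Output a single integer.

(0,0): OLD=77 → NEW=0, ERR=77
(0,1): OLD=1787/16 → NEW=0, ERR=1787/16
(0,2): OLD=32733/256 → NEW=0, ERR=32733/256
(0,3): OLD=536331/4096 → NEW=255, ERR=-508149/4096
(0,4): OLD=1030477/65536 → NEW=0, ERR=1030477/65536
(0,5): OLD=76419355/1048576 → NEW=0, ERR=76419355/1048576
(1,0): OLD=36865/256 → NEW=255, ERR=-28415/256
(1,1): OLD=254215/2048 → NEW=0, ERR=254215/2048
(1,2): OLD=11926419/65536 → NEW=255, ERR=-4785261/65536
(1,3): OLD=10282839/262144 → NEW=0, ERR=10282839/262144
(1,4): OLD=2096919525/16777216 → NEW=0, ERR=2096919525/16777216
(1,5): OLD=48167768243/268435456 → NEW=255, ERR=-20283273037/268435456
(2,0): OLD=3820349/32768 → NEW=0, ERR=3820349/32768
(2,1): OLD=200455535/1048576 → NEW=255, ERR=-66931345/1048576
(2,2): OLD=1650358797/16777216 → NEW=0, ERR=1650358797/16777216
(2,3): OLD=26463156453/134217728 → NEW=255, ERR=-7762364187/134217728
(2,4): OLD=575695954479/4294967296 → NEW=255, ERR=-519520706001/4294967296
(2,5): OLD=4348475542585/68719476736 → NEW=0, ERR=4348475542585/68719476736
(3,0): OLD=3128370797/16777216 → NEW=255, ERR=-1149819283/16777216
(3,1): OLD=16213496809/134217728 → NEW=0, ERR=16213496809/134217728
(3,2): OLD=234888536011/1073741824 → NEW=255, ERR=-38915629109/1073741824
(3,3): OLD=7115113266401/68719476736 → NEW=0, ERR=7115113266401/68719476736
(3,4): OLD=89471720915905/549755813888 → NEW=255, ERR=-50716011625535/549755813888
(3,5): OLD=1063046150265519/8796093022208 → NEW=0, ERR=1063046150265519/8796093022208
(4,0): OLD=402079677635/2147483648 → NEW=255, ERR=-145528652605/2147483648
(4,1): OLD=5841943271271/34359738368 → NEW=255, ERR=-2919790012569/34359738368
(4,2): OLD=175328193302021/1099511627776 → NEW=255, ERR=-105047271780859/1099511627776
(4,3): OLD=2515588484524793/17592186044416 → NEW=255, ERR=-1970418956801287/17592186044416
(4,4): OLD=38083647054857865/281474976710656 → NEW=255, ERR=-33692472006359415/281474976710656
(4,5): OLD=723425014599752991/4503599627370496 → NEW=255, ERR=-424992890379723489/4503599627370496
(5,0): OLD=91198767973157/549755813888 → NEW=255, ERR=-48988964568283/549755813888
(5,1): OLD=2081325933706357/17592186044416 → NEW=0, ERR=2081325933706357/17592186044416
(5,2): OLD=27667890377739223/140737488355328 → NEW=255, ERR=-8220169152869417/140737488355328
(5,3): OLD=504538122822216749/4503599627370496 → NEW=0, ERR=504538122822216749/4503599627370496
(5,4): OLD=1809661037410380301/9007199254740992 → NEW=255, ERR=-487174772548572659/9007199254740992
(5,5): OLD=21381762892013132465/144115188075855872 → NEW=255, ERR=-15367610067330114895/144115188075855872
(6,0): OLD=61174663276670079/281474976710656 → NEW=255, ERR=-10601455784547201/281474976710656
(6,1): OLD=1062727632978455827/4503599627370496 → NEW=255, ERR=-85690272001020653/4503599627370496
(6,2): OLD=4104097772900234971/18014398509481984 → NEW=255, ERR=-489573847017670949/18014398509481984
(6,3): OLD=72152035893024447311/288230376151711744 → NEW=255, ERR=-1346710025662047409/288230376151711744
(6,4): OLD=913397629907534443183/4611686018427387904 → NEW=255, ERR=-262582304791449472337/4611686018427387904
(6,5): OLD=13014973130313659247465/73786976294838206464 → NEW=255, ERR=-5800705824870083400855/73786976294838206464
Output grid:
  Row 0: ...#..  (5 black, running=5)
  Row 1: #.#..#  (3 black, running=8)
  Row 2: .#.##.  (3 black, running=11)
  Row 3: #.#.#.  (3 black, running=14)
  Row 4: ######  (0 black, running=14)
  Row 5: #.#.##  (2 black, running=16)
  Row 6: ######  (0 black, running=16)

Answer: 16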